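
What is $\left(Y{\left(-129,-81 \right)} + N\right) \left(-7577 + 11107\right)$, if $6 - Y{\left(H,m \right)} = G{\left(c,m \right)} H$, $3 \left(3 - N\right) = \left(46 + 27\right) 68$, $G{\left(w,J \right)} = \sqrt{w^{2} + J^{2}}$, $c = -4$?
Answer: $- \frac{17427610}{3} + 455370 \sqrt{6577} \approx 3.1121 \cdot 10^{7}$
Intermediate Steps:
$G{\left(w,J \right)} = \sqrt{J^{2} + w^{2}}$
$N = - \frac{4955}{3}$ ($N = 3 - \frac{\left(46 + 27\right) 68}{3} = 3 - \frac{73 \cdot 68}{3} = 3 - \frac{4964}{3} = - \frac{4955}{3} \approx -1651.7$)
$Y{\left(H,m \right)} = 6 - H \sqrt{16 + m^{2}}$ ($Y{\left(H,m \right)} = 6 - \sqrt{m^{2} + \left(-4\right)^{2}} H = 6 - \sqrt{m^{2} + 16} H = 6 - \sqrt{16 + m^{2}} H = 6 - H \sqrt{16 + m^{2}}$)
$\left(Y{\left(-129,-81 \right)} + N\right) \left(-7577 + 11107\right) = \left(\left(6 - - 129 \sqrt{16 + \left(-81\right)^{2}}\right) - \frac{4955}{3}\right) \left(-7577 + 11107\right) = \left(\left(6 - - 129 \sqrt{16 + 6561}\right) - \frac{4955}{3}\right) 3530 = \left(\left(6 - - 129 \sqrt{6577}\right) - \frac{4955}{3}\right) 3530 = \left(\left(6 + 129 \sqrt{6577}\right) - \frac{4955}{3}\right) 3530 = \left(- \frac{4937}{3} + 129 \sqrt{6577}\right) 3530 = - \frac{17427610}{3} + 455370 \sqrt{6577}$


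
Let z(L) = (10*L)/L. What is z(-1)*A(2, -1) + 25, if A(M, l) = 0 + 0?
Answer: 25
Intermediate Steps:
A(M, l) = 0
z(L) = 10
z(-1)*A(2, -1) + 25 = 10*0 + 25 = 0 + 25 = 25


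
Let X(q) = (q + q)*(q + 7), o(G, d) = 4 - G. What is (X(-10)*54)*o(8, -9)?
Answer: -12960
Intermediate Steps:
X(q) = 2*q*(7 + q) (X(q) = (2*q)*(7 + q) = 2*q*(7 + q))
(X(-10)*54)*o(8, -9) = ((2*(-10)*(7 - 10))*54)*(4 - 1*8) = ((2*(-10)*(-3))*54)*(4 - 8) = (60*54)*(-4) = 3240*(-4) = -12960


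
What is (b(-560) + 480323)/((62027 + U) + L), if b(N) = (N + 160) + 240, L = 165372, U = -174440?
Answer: 480163/52959 ≈ 9.0667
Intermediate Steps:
b(N) = 400 + N (b(N) = (160 + N) + 240 = 400 + N)
(b(-560) + 480323)/((62027 + U) + L) = ((400 - 560) + 480323)/((62027 - 174440) + 165372) = (-160 + 480323)/(-112413 + 165372) = 480163/52959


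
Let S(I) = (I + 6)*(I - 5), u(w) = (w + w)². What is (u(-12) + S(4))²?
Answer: 320356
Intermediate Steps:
u(w) = 4*w² (u(w) = (2*w)² = 4*w²)
S(I) = (-5 + I)*(6 + I) (S(I) = (6 + I)*(-5 + I) = (-5 + I)*(6 + I))
(u(-12) + S(4))² = (4*(-12)² + (-30 + 4 + 4²))² = (4*144 + (-30 + 4 + 16))² = (576 - 10)² = 566² = 320356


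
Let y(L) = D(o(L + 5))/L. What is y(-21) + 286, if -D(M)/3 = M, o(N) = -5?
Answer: 1997/7 ≈ 285.29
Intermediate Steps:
D(M) = -3*M
y(L) = 15/L (y(L) = (-3*(-5))/L = 15/L)
y(-21) + 286 = 15/(-21) + 286 = 15*(-1/21) + 286 = -5/7 + 286 = 1997/7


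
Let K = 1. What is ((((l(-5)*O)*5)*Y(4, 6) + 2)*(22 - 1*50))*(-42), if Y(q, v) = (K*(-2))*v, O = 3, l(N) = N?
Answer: 1060752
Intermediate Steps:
Y(q, v) = -2*v (Y(q, v) = (1*(-2))*v = -2*v)
((((l(-5)*O)*5)*Y(4, 6) + 2)*(22 - 1*50))*(-42) = (((-5*3*5)*(-2*6) + 2)*(22 - 1*50))*(-42) = ((-15*5*(-12) + 2)*(22 - 50))*(-42) = ((-75*(-12) + 2)*(-28))*(-42) = ((900 + 2)*(-28))*(-42) = (902*(-28))*(-42) = -25256*(-42) = 1060752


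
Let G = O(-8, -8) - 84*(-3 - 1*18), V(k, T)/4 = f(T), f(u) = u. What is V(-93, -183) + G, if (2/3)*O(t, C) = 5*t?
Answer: 972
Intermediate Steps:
O(t, C) = 15*t/2 (O(t, C) = 3*(5*t)/2 = 15*t/2)
V(k, T) = 4*T
G = 1704 (G = (15/2)*(-8) - 84*(-3 - 1*18) = -60 - 84*(-3 - 18) = -60 - 84*(-21) = -60 + 1764 = 1704)
V(-93, -183) + G = 4*(-183) + 1704 = -732 + 1704 = 972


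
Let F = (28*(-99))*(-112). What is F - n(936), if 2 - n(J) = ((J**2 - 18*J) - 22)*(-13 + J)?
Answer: 793376060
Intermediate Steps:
F = 310464 (F = -2772*(-112) = 310464)
n(J) = 2 - (-13 + J)*(-22 + J**2 - 18*J) (n(J) = 2 - ((J**2 - 18*J) - 22)*(-13 + J) = 2 - (-22 + J**2 - 18*J)*(-13 + J) = 2 - (-13 + J)*(-22 + J**2 - 18*J))
F - n(936) = 310464 - (-284 - 1*936**3 - 212*936 + 31*936**2) = 310464 - (-284 - 1*820025856 - 198432 + 31*876096) = 310464 - (-284 - 820025856 - 198432 + 27158976) = 310464 - 1*(-793065596) = 310464 + 793065596 = 793376060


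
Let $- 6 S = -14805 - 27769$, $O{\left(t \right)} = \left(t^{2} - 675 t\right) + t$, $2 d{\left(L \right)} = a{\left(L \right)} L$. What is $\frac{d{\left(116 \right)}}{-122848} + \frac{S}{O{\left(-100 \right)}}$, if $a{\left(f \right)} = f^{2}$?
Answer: $- \frac{5581405007}{891415800} \approx -6.2613$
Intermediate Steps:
$d{\left(L \right)} = \frac{L^{3}}{2}$ ($d{\left(L \right)} = \frac{L^{2} L}{2} = \frac{L^{3}}{2}$)
$O{\left(t \right)} = t^{2} - 674 t$
$S = \frac{21287}{3}$ ($S = - \frac{-14805 - 27769}{6} = \left(- \frac{1}{6}\right) \left(-42574\right) = \frac{21287}{3} \approx 7095.7$)
$\frac{d{\left(116 \right)}}{-122848} + \frac{S}{O{\left(-100 \right)}} = \frac{\frac{1}{2} \cdot 116^{3}}{-122848} + \frac{21287}{3 \left(- 100 \left(-674 - 100\right)\right)} = \frac{1}{2} \cdot 1560896 \left(- \frac{1}{122848}\right) + \frac{21287}{3 \left(\left(-100\right) \left(-774\right)\right)} = 780448 \left(- \frac{1}{122848}\right) + \frac{21287}{3 \cdot 77400} = - \frac{24389}{3839} + \frac{21287}{3} \cdot \frac{1}{77400} = - \frac{24389}{3839} + \frac{21287}{232200} = - \frac{5581405007}{891415800}$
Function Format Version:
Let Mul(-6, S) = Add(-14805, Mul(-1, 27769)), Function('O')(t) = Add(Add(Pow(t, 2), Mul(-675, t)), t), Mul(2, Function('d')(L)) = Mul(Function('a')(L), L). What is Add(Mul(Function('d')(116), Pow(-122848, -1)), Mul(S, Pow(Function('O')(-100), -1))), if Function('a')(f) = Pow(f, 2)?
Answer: Rational(-5581405007, 891415800) ≈ -6.2613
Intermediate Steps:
Function('d')(L) = Mul(Rational(1, 2), Pow(L, 3)) (Function('d')(L) = Mul(Rational(1, 2), Mul(Pow(L, 2), L)) = Mul(Rational(1, 2), Pow(L, 3)))
Function('O')(t) = Add(Pow(t, 2), Mul(-674, t))
S = Rational(21287, 3) (S = Mul(Rational(-1, 6), Add(-14805, Mul(-1, 27769))) = Mul(Rational(-1, 6), Add(-14805, -27769)) = Mul(Rational(-1, 6), -42574) = Rational(21287, 3) ≈ 7095.7)
Add(Mul(Function('d')(116), Pow(-122848, -1)), Mul(S, Pow(Function('O')(-100), -1))) = Add(Mul(Mul(Rational(1, 2), Pow(116, 3)), Pow(-122848, -1)), Mul(Rational(21287, 3), Pow(Mul(-100, Add(-674, -100)), -1))) = Add(Mul(Mul(Rational(1, 2), 1560896), Rational(-1, 122848)), Mul(Rational(21287, 3), Pow(Mul(-100, -774), -1))) = Add(Mul(780448, Rational(-1, 122848)), Mul(Rational(21287, 3), Pow(77400, -1))) = Add(Rational(-24389, 3839), Mul(Rational(21287, 3), Rational(1, 77400))) = Add(Rational(-24389, 3839), Rational(21287, 232200)) = Rational(-5581405007, 891415800)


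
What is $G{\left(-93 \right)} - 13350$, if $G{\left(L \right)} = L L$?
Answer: $-4701$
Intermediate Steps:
$G{\left(L \right)} = L^{2}$
$G{\left(-93 \right)} - 13350 = \left(-93\right)^{2} - 13350 = 8649 - 13350 = -4701$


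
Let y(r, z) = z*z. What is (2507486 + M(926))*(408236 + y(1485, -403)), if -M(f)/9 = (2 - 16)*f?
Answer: 1497464924490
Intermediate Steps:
y(r, z) = z²
M(f) = 126*f (M(f) = -9*(2 - 16)*f = -(-126)*f = 126*f)
(2507486 + M(926))*(408236 + y(1485, -403)) = (2507486 + 126*926)*(408236 + (-403)²) = (2507486 + 116676)*(408236 + 162409) = 2624162*570645 = 1497464924490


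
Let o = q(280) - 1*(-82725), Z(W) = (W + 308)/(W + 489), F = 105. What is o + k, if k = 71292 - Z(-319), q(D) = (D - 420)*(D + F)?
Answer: 17019901/170 ≈ 1.0012e+5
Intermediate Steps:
q(D) = (-420 + D)*(105 + D) (q(D) = (D - 420)*(D + 105) = (-420 + D)*(105 + D))
Z(W) = (308 + W)/(489 + W)
o = 28825 (o = (-44100 + 280² - 315*280) - 1*(-82725) = (-44100 + 78400 - 88200) + 82725 = -53900 + 82725 = 28825)
k = 12119651/170 (k = 71292 - (308 - 319)/(489 - 319) = 71292 - (-11)/170 = 71292 - 1*(-11/170) = 71292 + 11/170 = 12119651/170 ≈ 71292.)
o + k = 28825 + 12119651/170 = 17019901/170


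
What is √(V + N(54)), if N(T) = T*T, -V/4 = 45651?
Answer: 2*I*√44922 ≈ 423.9*I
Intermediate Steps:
V = -182604 (V = -4*45651 = -182604)
N(T) = T²
√(V + N(54)) = √(-182604 + 54²) = √(-182604 + 2916) = √(-179688) = 2*I*√44922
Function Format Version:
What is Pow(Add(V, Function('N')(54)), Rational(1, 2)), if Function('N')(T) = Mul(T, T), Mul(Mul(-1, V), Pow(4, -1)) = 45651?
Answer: Mul(2, I, Pow(44922, Rational(1, 2))) ≈ Mul(423.90, I)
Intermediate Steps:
V = -182604 (V = Mul(-4, 45651) = -182604)
Function('N')(T) = Pow(T, 2)
Pow(Add(V, Function('N')(54)), Rational(1, 2)) = Pow(Add(-182604, Pow(54, 2)), Rational(1, 2)) = Pow(Add(-182604, 2916), Rational(1, 2)) = Pow(-179688, Rational(1, 2)) = Mul(2, I, Pow(44922, Rational(1, 2)))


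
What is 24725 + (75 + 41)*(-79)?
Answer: 15561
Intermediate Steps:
24725 + (75 + 41)*(-79) = 24725 + 116*(-79) = 24725 - 9164 = 15561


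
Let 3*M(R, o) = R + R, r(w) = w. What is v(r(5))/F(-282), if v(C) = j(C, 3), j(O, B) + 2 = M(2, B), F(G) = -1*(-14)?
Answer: -1/21 ≈ -0.047619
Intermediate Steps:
F(G) = 14
M(R, o) = 2*R/3 (M(R, o) = (R + R)/3 = (2*R)/3 = 2*R/3)
j(O, B) = -⅔ (j(O, B) = -2 + (⅔)*2 = -2 + 4/3 = -⅔)
v(C) = -⅔
v(r(5))/F(-282) = -⅔/14 = -⅔*1/14 = -1/21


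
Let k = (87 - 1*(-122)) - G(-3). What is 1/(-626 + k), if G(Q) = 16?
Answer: -1/433 ≈ -0.0023095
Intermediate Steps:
k = 193 (k = (87 - 1*(-122)) - 1*16 = (87 + 122) - 16 = 209 - 16 = 193)
1/(-626 + k) = 1/(-626 + 193) = 1/(-433) = -1/433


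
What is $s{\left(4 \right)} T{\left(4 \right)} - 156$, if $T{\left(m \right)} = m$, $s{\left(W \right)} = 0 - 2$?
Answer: $-164$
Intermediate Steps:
$s{\left(W \right)} = -2$
$s{\left(4 \right)} T{\left(4 \right)} - 156 = \left(-2\right) 4 - 156 = -8 - 156 = -164$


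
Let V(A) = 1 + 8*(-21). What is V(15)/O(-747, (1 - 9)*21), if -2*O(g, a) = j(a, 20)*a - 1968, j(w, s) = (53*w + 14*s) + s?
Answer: 167/721752 ≈ 0.00023138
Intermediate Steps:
V(A) = -167 (V(A) = 1 - 168 = -167)
j(w, s) = 15*s + 53*w (j(w, s) = (14*s + 53*w) + s = 15*s + 53*w)
O(g, a) = 984 - a*(300 + 53*a)/2 (O(g, a) = -((15*20 + 53*a)*a - 1968)/2 = -((300 + 53*a)*a - 1968)/2 = -(a*(300 + 53*a) - 1968)/2 = -(-1968 + a*(300 + 53*a))/2 = 984 - a*(300 + 53*a)/2)
V(15)/O(-747, (1 - 9)*21) = -167/(984 - (1 - 9)*21*(300 + 53*((1 - 9)*21))/2) = -167/(984 - (-8*21)*(300 + 53*(-8*21))/2) = -167/(984 - ½*(-168)*(300 + 53*(-168))) = -167/(984 - ½*(-168)*(300 - 8904)) = -167/(984 - ½*(-168)*(-8604)) = -167/(984 - 722736) = -167/(-721752) = -167*(-1/721752) = 167/721752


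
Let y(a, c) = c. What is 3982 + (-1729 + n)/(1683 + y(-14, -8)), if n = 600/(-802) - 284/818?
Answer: 1093631677447/274715075 ≈ 3981.0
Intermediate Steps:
n = -179642/164009 (n = 600*(-1/802) - 284*1/818 = -300/401 - 142/409 = -179642/164009 ≈ -1.0953)
3982 + (-1729 + n)/(1683 + y(-14, -8)) = 3982 + (-1729 - 179642/164009)/(1683 - 8) = 3982 - 283751203/164009/1675 = 3982 - 283751203/164009*1/1675 = 3982 - 283751203/274715075 = 1093631677447/274715075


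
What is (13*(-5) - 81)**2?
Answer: 21316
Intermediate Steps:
(13*(-5) - 81)**2 = (-65 - 81)**2 = (-146)**2 = 21316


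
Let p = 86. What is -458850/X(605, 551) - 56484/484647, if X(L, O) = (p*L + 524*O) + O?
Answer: -16110569838/11027496289 ≈ -1.4609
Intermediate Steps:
X(L, O) = 86*L + 525*O (X(L, O) = (86*L + 524*O) + O = 86*L + 525*O)
-458850/X(605, 551) - 56484/484647 = -458850/(86*605 + 525*551) - 56484/484647 = -458850/(52030 + 289275) - 56484*1/484647 = -458850/341305 - 18828/161549 = -458850*1/341305 - 18828/161549 = -91770/68261 - 18828/161549 = -16110569838/11027496289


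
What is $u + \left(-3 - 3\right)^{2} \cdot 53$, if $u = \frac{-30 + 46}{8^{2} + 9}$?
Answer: $\frac{139300}{73} \approx 1908.2$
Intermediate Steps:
$u = \frac{16}{73}$ ($u = \frac{16}{64 + 9} = \frac{16}{73} \approx 0.21918$)
$u + \left(-3 - 3\right)^{2} \cdot 53 = \frac{16}{73} + \left(-3 - 3\right)^{2} \cdot 53 = \frac{16}{73} + \left(-6\right)^{2} \cdot 53 = \frac{16}{73} + 36 \cdot 53 = \frac{16}{73} + 1908 = \frac{139300}{73}$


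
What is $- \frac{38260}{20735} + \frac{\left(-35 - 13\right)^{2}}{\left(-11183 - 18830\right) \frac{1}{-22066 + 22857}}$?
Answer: $- \frac{7787417684}{124463911} \approx -62.568$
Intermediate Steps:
$- \frac{38260}{20735} + \frac{\left(-35 - 13\right)^{2}}{\left(-11183 - 18830\right) \frac{1}{-22066 + 22857}} = \left(-38260\right) \frac{1}{20735} + \frac{\left(-48\right)^{2}}{\left(-30013\right) \frac{1}{791}} = - \frac{7652}{4147} + \frac{2304}{\left(-30013\right) \frac{1}{791}} = - \frac{7652}{4147} + \frac{2304}{- \frac{30013}{791}} = - \frac{7652}{4147} + 2304 \left(- \frac{791}{30013}\right) = - \frac{7652}{4147} - \frac{1822464}{30013} = - \frac{7787417684}{124463911}$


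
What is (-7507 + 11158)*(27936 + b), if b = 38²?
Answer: 107266380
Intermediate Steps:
b = 1444
(-7507 + 11158)*(27936 + b) = (-7507 + 11158)*(27936 + 1444) = 3651*29380 = 107266380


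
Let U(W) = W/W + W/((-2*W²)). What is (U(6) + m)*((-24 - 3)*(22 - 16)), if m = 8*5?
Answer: -13257/2 ≈ -6628.5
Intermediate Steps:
U(W) = 1 - 1/(2*W) (U(W) = 1 + W*(-1/(2*W²)) = 1 - 1/(2*W))
m = 40
(U(6) + m)*((-24 - 3)*(22 - 16)) = ((-½ + 6)/6 + 40)*((-24 - 3)*(22 - 16)) = ((⅙)*(11/2) + 40)*(-27*6) = (11/12 + 40)*(-162) = (491/12)*(-162) = -13257/2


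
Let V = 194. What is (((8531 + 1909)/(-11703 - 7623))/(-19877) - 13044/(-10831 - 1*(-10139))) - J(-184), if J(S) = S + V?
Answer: 98020764847/11076120341 ≈ 8.8497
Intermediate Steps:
J(S) = 194 + S (J(S) = S + 194 = 194 + S)
(((8531 + 1909)/(-11703 - 7623))/(-19877) - 13044/(-10831 - 1*(-10139))) - J(-184) = (((8531 + 1909)/(-11703 - 7623))/(-19877) - 13044/(-10831 - 1*(-10139))) - (194 - 184) = ((10440/(-19326))*(-1/19877) - 13044/(-10831 + 10139)) - 1*10 = ((10440*(-1/19326))*(-1/19877) - 13044/(-692)) - 10 = (-1740/3221*(-1/19877) - 13044*(-1/692)) - 10 = (1740/64023817 + 3261/173) - 10 = 208781968257/11076120341 - 10 = 98020764847/11076120341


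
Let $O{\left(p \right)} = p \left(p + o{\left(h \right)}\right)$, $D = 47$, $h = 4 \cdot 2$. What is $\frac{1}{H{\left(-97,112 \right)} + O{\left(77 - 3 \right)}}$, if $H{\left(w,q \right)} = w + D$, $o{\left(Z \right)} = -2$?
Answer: $\frac{1}{5278} \approx 0.00018947$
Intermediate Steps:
$h = 8$
$H{\left(w,q \right)} = 47 + w$ ($H{\left(w,q \right)} = w + 47 = 47 + w$)
$O{\left(p \right)} = p \left(-2 + p\right)$ ($O{\left(p \right)} = p \left(p - 2\right) = p \left(-2 + p\right)$)
$\frac{1}{H{\left(-97,112 \right)} + O{\left(77 - 3 \right)}} = \frac{1}{\left(47 - 97\right) + \left(77 - 3\right) \left(-2 + \left(77 - 3\right)\right)} = \frac{1}{-50 + \left(77 - 3\right) \left(-2 + \left(77 - 3\right)\right)} = \frac{1}{-50 + 74 \left(-2 + 74\right)} = \frac{1}{-50 + 74 \cdot 72} = \frac{1}{-50 + 5328} = \frac{1}{5278}$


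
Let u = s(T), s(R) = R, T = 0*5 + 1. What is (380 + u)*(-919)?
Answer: -350139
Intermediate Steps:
T = 1 (T = 0 + 1 = 1)
u = 1
(380 + u)*(-919) = (380 + 1)*(-919) = 381*(-919) = -350139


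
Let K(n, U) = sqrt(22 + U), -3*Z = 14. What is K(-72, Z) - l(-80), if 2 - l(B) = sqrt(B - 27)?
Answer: -2 + 2*sqrt(39)/3 + I*sqrt(107) ≈ 2.1633 + 10.344*I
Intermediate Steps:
Z = -14/3 (Z = -1/3*14 = -14/3 ≈ -4.6667)
l(B) = 2 - sqrt(-27 + B) (l(B) = 2 - sqrt(B - 27) = 2 - sqrt(-27 + B))
K(-72, Z) - l(-80) = sqrt(22 - 14/3) - (2 - sqrt(-27 - 80)) = sqrt(52/3) - (2 - sqrt(-107)) = 2*sqrt(39)/3 - (2 - I*sqrt(107)) = 2*sqrt(39)/3 + (-2 + I*sqrt(107)) = -2 + 2*sqrt(39)/3 + I*sqrt(107)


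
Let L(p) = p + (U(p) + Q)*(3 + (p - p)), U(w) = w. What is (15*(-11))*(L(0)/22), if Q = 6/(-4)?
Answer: 135/4 ≈ 33.750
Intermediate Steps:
Q = -3/2 (Q = 6*(-1/4) = -3/2 ≈ -1.5000)
L(p) = -9/2 + 4*p (L(p) = p + (p - 3/2)*(3 + (p - p)) = p + (-3/2 + p)*(3 + 0) = p + (-3/2 + p)*3 = p + (-9/2 + 3*p) = -9/2 + 4*p)
(15*(-11))*(L(0)/22) = (15*(-11))*((-9/2 + 4*0)/22) = -165*(-9/2 + 0)/22 = -(-1485)/(2*22) = -165*(-9/44) = 135/4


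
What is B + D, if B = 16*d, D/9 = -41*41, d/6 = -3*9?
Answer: -17721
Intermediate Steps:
d = -162 (d = 6*(-3*9) = 6*(-27) = -162)
D = -15129 (D = 9*(-41*41) = 9*(-1681) = -15129)
B = -2592 (B = 16*(-162) = -2592)
B + D = -2592 - 15129 = -17721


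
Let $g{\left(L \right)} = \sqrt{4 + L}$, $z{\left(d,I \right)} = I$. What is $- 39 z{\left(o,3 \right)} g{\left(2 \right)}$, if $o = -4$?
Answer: $- 117 \sqrt{6} \approx -286.59$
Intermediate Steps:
$- 39 z{\left(o,3 \right)} g{\left(2 \right)} = \left(-39\right) 3 \sqrt{4 + 2} = - 117 \sqrt{6}$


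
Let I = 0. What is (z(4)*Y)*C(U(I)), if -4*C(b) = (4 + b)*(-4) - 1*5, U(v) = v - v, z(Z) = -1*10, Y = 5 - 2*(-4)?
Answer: -1365/2 ≈ -682.50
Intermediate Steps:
Y = 13 (Y = 5 + 8 = 13)
z(Z) = -10
U(v) = 0
C(b) = 21/4 + b (C(b) = -((4 + b)*(-4) - 1*5)/4 = -((-16 - 4*b) - 5)/4 = -(-21 - 4*b)/4 = 21/4 + b)
(z(4)*Y)*C(U(I)) = (-10*13)*(21/4 + 0) = -130*21/4 = -1365/2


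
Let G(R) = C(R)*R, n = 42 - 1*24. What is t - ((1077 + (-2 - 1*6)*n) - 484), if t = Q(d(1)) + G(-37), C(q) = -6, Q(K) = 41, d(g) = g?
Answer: -186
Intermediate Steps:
n = 18 (n = 42 - 24 = 18)
G(R) = -6*R
t = 263 (t = 41 - 6*(-37) = 41 + 222 = 263)
t - ((1077 + (-2 - 1*6)*n) - 484) = 263 - ((1077 + (-2 - 1*6)*18) - 484) = 263 - ((1077 + (-2 - 6)*18) - 484) = 263 - ((1077 - 8*18) - 484) = 263 - ((1077 - 144) - 484) = 263 - (933 - 484) = 263 - 1*449 = 263 - 449 = -186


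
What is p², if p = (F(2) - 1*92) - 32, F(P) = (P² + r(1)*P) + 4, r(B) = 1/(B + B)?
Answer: 13225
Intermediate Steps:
r(B) = 1/(2*B)
F(P) = 4 + P² + P/2 (F(P) = (P² + ((½)/1)*P) + 4 = (P² + ((½)*1)*P) + 4 = (P² + P/2) + 4 = 4 + P² + P/2)
p = -115 (p = ((4 + 2² + (½)*2) - 1*92) - 32 = ((4 + 4 + 1) - 92) - 32 = (9 - 92) - 32 = -83 - 32 = -115)
p² = (-115)² = 13225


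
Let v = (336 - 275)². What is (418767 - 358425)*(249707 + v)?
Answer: 15292352376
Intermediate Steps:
v = 3721 (v = 61² = 3721)
(418767 - 358425)*(249707 + v) = (418767 - 358425)*(249707 + 3721) = 60342*253428 = 15292352376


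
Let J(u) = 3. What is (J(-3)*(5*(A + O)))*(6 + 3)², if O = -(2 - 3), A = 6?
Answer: 8505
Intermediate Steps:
O = 1 (O = -1*(-1) = 1)
(J(-3)*(5*(A + O)))*(6 + 3)² = (3*(5*(6 + 1)))*(6 + 3)² = (3*(5*7))*9² = (3*35)*81 = 105*81 = 8505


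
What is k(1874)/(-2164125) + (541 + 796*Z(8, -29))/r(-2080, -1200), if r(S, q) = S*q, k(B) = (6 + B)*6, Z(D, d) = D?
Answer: -11735947/4801472000 ≈ -0.0024442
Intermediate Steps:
k(B) = 36 + 6*B
k(1874)/(-2164125) + (541 + 796*Z(8, -29))/r(-2080, -1200) = (36 + 6*1874)/(-2164125) + (541 + 796*8)/((-2080*(-1200))) = (36 + 11244)*(-1/2164125) + (541 + 6368)/2496000 = 11280*(-1/2164125) + 6909*(1/2496000) = -752/144275 + 2303/832000 = -11735947/4801472000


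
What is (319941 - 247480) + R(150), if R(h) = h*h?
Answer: 94961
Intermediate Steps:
R(h) = h**2
(319941 - 247480) + R(150) = (319941 - 247480) + 150**2 = 72461 + 22500 = 94961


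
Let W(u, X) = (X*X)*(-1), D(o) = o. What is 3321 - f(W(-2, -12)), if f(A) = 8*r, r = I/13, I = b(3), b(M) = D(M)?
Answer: 43149/13 ≈ 3319.2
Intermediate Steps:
b(M) = M
W(u, X) = -X**2 (W(u, X) = X**2*(-1) = -X**2)
I = 3
r = 3/13 ≈ 0.23077
f(A) = 24/13 (f(A) = 8*(3/13) = 24/13)
3321 - f(W(-2, -12)) = 3321 - 1*24/13 = 3321 - 24/13 = 43149/13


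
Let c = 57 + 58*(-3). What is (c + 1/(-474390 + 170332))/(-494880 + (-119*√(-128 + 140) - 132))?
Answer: 209642219791/886968714686194 - 604771379*√3/5321812288117164 ≈ 0.00023616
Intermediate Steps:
c = -117 (c = 57 - 174 = -117)
(c + 1/(-474390 + 170332))/(-494880 + (-119*√(-128 + 140) - 132)) = (-117 + 1/(-474390 + 170332))/(-494880 + (-119*√(-128 + 140) - 132)) = (-117 + 1/(-304058))/(-494880 + (-238*√3 - 132)) = (-117 - 1/304058)/(-494880 + (-238*√3 - 132)) = -35574787/(304058*(-494880 + (-238*√3 - 132))) = -35574787/(304058*(-494880 + (-132 - 238*√3))) = -35574787/(304058*(-495012 - 238*√3))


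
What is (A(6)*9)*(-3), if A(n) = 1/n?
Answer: -9/2 ≈ -4.5000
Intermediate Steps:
(A(6)*9)*(-3) = (9/6)*(-3) = ((⅙)*9)*(-3) = (3/2)*(-3) = -9/2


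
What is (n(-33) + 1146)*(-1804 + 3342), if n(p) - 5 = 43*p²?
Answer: 73790164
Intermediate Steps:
n(p) = 5 + 43*p²
(n(-33) + 1146)*(-1804 + 3342) = ((5 + 43*(-33)²) + 1146)*(-1804 + 3342) = ((5 + 43*1089) + 1146)*1538 = ((5 + 46827) + 1146)*1538 = (46832 + 1146)*1538 = 47978*1538 = 73790164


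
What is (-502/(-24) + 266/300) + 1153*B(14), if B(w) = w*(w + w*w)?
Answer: 1016952541/300 ≈ 3.3898e+6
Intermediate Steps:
B(w) = w*(w + w²)
(-502/(-24) + 266/300) + 1153*B(14) = (-502/(-24) + 266/300) + 1153*(14²*(1 + 14)) = (-502*(-1/24) + 266*(1/300)) + 1153*(196*15) = (251/12 + 133/150) + 1153*2940 = 6541/300 + 3389820 = 1016952541/300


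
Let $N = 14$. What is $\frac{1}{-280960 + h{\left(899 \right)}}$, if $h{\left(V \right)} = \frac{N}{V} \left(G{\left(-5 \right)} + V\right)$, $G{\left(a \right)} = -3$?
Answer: $- \frac{899}{252570496} \approx -3.5594 \cdot 10^{-6}$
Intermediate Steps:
$h{\left(V \right)} = \frac{14 \left(-3 + V\right)}{V}$ ($h{\left(V \right)} = \frac{14}{V} \left(-3 + V\right) = \frac{14 \left(-3 + V\right)}{V}$)
$\frac{1}{-280960 + h{\left(899 \right)}} = \frac{1}{-280960 + \left(14 - \frac{42}{899}\right)} = \frac{1}{-280960 + \frac{12544}{899}} = \frac{1}{- \frac{252570496}{899}} = - \frac{899}{252570496}$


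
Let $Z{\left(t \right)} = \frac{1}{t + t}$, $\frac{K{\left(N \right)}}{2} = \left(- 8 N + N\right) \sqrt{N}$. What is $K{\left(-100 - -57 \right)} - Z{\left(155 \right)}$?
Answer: $- \frac{1}{310} + 602 i \sqrt{43} \approx -0.0032258 + 3947.6 i$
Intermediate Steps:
$K{\left(N \right)} = - 14 N^{\frac{3}{2}}$ ($K{\left(N \right)} = 2 \left(- 8 N + N\right) \sqrt{N} = 2 - 7 N \sqrt{N} = 2 \left(- 7 N^{\frac{3}{2}}\right) = - 14 N^{\frac{3}{2}}$)
$Z{\left(t \right)} = \frac{1}{2 t}$
$K{\left(-100 - -57 \right)} - Z{\left(155 \right)} = - 14 \left(-100 - -57\right)^{\frac{3}{2}} - \frac{1}{2 \cdot 155} = - 14 \left(-100 + 57\right)^{\frac{3}{2}} - \frac{1}{2} \cdot \frac{1}{155} = - 14 \left(-43\right)^{\frac{3}{2}} - \frac{1}{310} = - 14 \left(- 43 i \sqrt{43}\right) - \frac{1}{310} = 602 i \sqrt{43} - \frac{1}{310} = - \frac{1}{310} + 602 i \sqrt{43}$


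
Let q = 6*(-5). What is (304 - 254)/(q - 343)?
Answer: -50/373 ≈ -0.13405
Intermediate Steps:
q = -30
(304 - 254)/(q - 343) = (304 - 254)/(-30 - 343) = 50/(-373) = 50*(-1/373) = -50/373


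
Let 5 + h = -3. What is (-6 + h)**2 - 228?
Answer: -32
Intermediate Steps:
h = -8 (h = -5 - 3 = -8)
(-6 + h)**2 - 228 = (-6 - 8)**2 - 228 = (-14)**2 - 228 = 196 - 228 = -32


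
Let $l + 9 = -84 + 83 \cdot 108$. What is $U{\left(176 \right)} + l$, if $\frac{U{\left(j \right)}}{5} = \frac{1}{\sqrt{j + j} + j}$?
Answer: $\frac{1543559}{174} - \frac{5 \sqrt{22}}{7656} \approx 8871.0$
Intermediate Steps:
$l = 8871$ ($l = -9 + \left(-84 + 83 \cdot 108\right) = -9 + \left(-84 + 8964\right) = -9 + 8880 = 8871$)
$U{\left(j \right)} = \frac{5}{j + \sqrt{2} \sqrt{j}}$ ($U{\left(j \right)} = \frac{5}{\sqrt{j + j} + j} = \frac{5}{\sqrt{2 j} + j} = \frac{5}{\sqrt{2} \sqrt{j} + j} = \frac{5}{j + \sqrt{2} \sqrt{j}}$)
$U{\left(176 \right)} + l = \frac{5}{176 + \sqrt{2} \sqrt{176}} + 8871 = \frac{5}{176 + \sqrt{2} \cdot 4 \sqrt{11}} + 8871 = \frac{5}{176 + 4 \sqrt{22}} + 8871 = 8871 + \frac{5}{176 + 4 \sqrt{22}}$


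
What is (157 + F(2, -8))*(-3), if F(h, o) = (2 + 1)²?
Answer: -498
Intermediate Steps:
F(h, o) = 9 (F(h, o) = 3² = 9)
(157 + F(2, -8))*(-3) = (157 + 9)*(-3) = 166*(-3) = -498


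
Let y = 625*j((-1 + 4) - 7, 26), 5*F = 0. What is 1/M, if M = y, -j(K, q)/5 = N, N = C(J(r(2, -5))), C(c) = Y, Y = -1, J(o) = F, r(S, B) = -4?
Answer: 1/3125 ≈ 0.00032000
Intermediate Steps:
F = 0 (F = (1/5)*0 = 0)
J(o) = 0
C(c) = -1
N = -1
j(K, q) = 5 (j(K, q) = -5*(-1) = 5)
y = 3125 (y = 625*5 = 3125)
M = 3125
1/M = 1/3125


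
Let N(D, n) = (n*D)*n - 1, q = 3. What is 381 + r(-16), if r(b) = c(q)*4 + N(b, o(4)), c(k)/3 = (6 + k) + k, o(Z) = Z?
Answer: 268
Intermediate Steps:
c(k) = 18 + 6*k (c(k) = 3*((6 + k) + k) = 3*(6 + 2*k) = 18 + 6*k)
N(D, n) = -1 + D*n**2 (N(D, n) = (D*n)*n - 1 = D*n**2 - 1 = -1 + D*n**2)
r(b) = 143 + 16*b (r(b) = (18 + 6*3)*4 + (-1 + b*4**2) = (18 + 18)*4 + (-1 + b*16) = 36*4 + (-1 + 16*b) = 144 + (-1 + 16*b) = 143 + 16*b)
381 + r(-16) = 381 + (143 + 16*(-16)) = 381 + (143 - 256) = 381 - 113 = 268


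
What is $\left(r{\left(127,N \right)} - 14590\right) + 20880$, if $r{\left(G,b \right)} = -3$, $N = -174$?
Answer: $6287$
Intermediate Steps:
$\left(r{\left(127,N \right)} - 14590\right) + 20880 = \left(-3 - 14590\right) + 20880 = -14593 + 20880 = 6287$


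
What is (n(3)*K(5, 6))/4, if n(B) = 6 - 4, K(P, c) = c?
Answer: 3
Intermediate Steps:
n(B) = 2
(n(3)*K(5, 6))/4 = (2*6)/4 = 12*(¼) = 3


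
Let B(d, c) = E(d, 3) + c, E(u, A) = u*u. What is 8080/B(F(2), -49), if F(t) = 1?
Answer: -505/3 ≈ -168.33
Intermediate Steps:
E(u, A) = u**2
B(d, c) = c + d**2 (B(d, c) = d**2 + c = c + d**2)
8080/B(F(2), -49) = 8080/(-49 + 1**2) = 8080/(-49 + 1) = 8080/(-48) = 8080*(-1/48) = -505/3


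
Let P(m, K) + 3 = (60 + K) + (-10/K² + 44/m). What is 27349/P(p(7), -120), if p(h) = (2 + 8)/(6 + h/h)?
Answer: -39382560/46369 ≈ -849.33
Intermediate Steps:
p(h) = 10/7 (p(h) = 10/(6 + 1) = 10/7)
P(m, K) = 57 + K - 10/K² + 44/m (P(m, K) = -3 + ((60 + K) + (-10/K² + 44/m)) = -3 + (60 + K - 10/K² + 44/m) = 57 + K - 10/K² + 44/m)
27349/P(p(7), -120) = 27349/(57 - 120 - 10/(-120)² + 44/(10/7)) = 27349/(57 - 120 - 10*1/14400 + 44*(7/10)) = 27349/(57 - 120 - 1/1440 + 154/5) = 27349/(-46369/1440) = 27349*(-1440/46369) = -39382560/46369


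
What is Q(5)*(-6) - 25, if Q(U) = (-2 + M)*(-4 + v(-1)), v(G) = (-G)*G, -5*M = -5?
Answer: -55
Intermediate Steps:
M = 1 (M = -1/5*(-5) = 1)
v(G) = -G**2
Q(U) = 5 (Q(U) = (-2 + 1)*(-4 - 1*(-1)**2) = -(-4 - 1*1) = -(-4 - 1) = -1*(-5) = 5)
Q(5)*(-6) - 25 = 5*(-6) - 25 = -30 - 25 = -55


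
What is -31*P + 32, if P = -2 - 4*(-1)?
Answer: -30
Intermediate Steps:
P = 2 (P = -2 + 4 = 2)
-31*P + 32 = -31*2 + 32 = -62 + 32 = -30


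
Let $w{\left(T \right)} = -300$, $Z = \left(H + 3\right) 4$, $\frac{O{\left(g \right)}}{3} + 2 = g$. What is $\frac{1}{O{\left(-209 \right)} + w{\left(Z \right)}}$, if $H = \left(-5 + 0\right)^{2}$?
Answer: $- \frac{1}{933} \approx -0.0010718$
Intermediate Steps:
$O{\left(g \right)} = -6 + 3 g$
$H = 25$ ($H = \left(-5\right)^{2} = 25$)
$Z = 112$ ($Z = \left(25 + 3\right) 4 = 28 \cdot 4 = 112$)
$\frac{1}{O{\left(-209 \right)} + w{\left(Z \right)}} = \frac{1}{\left(-6 + 3 \left(-209\right)\right) - 300} = \frac{1}{\left(-6 - 627\right) - 300} = \frac{1}{-633 - 300} = \frac{1}{-933} = - \frac{1}{933}$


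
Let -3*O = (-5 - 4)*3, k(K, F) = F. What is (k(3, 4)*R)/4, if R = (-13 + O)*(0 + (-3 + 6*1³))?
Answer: -12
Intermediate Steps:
O = 9 (O = -(-5 - 4)*3/3 = -(-3)*3 = -⅓*(-27) = 9)
R = -12 (R = (-13 + 9)*(0 + (-3 + 6*1³)) = -4*(0 + (-3 + 6*1)) = -4*(0 + (-3 + 6)) = -4*(0 + 3) = -4*3 = -12)
(k(3, 4)*R)/4 = (4*(-12))/4 = -48*¼ = -12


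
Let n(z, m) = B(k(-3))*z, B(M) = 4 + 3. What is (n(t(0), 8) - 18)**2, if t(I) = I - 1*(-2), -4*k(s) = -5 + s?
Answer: 16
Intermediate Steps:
k(s) = 5/4 - s/4 (k(s) = -(-5 + s)/4 = 5/4 - s/4)
t(I) = 2 + I (t(I) = I + 2 = 2 + I)
B(M) = 7
n(z, m) = 7*z
(n(t(0), 8) - 18)**2 = (7*(2 + 0) - 18)**2 = (7*2 - 18)**2 = (14 - 18)**2 = (-4)**2 = 16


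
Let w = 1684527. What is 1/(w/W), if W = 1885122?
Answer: 628374/561509 ≈ 1.1191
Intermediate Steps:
1/(w/W) = 1/(1684527/1885122) = 1/(1684527*(1/1885122)) = 1/(561509/628374) = 628374/561509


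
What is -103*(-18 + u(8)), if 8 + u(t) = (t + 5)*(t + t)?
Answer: -18746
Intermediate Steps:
u(t) = -8 + 2*t*(5 + t) (u(t) = -8 + (t + 5)*(t + t) = -8 + (5 + t)*(2*t) = -8 + 2*t*(5 + t))
-103*(-18 + u(8)) = -103*(-18 + (-8 + 2*8² + 10*8)) = -103*(-18 + (-8 + 2*64 + 80)) = -103*(-18 + (-8 + 128 + 80)) = -103*(-18 + 200) = -103*182 = -18746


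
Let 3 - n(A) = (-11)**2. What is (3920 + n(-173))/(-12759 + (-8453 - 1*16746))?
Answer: -1901/18979 ≈ -0.10016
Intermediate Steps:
n(A) = -118 (n(A) = 3 - 1*(-11)**2 = 3 - 1*121 = 3 - 121 = -118)
(3920 + n(-173))/(-12759 + (-8453 - 1*16746)) = (3920 - 118)/(-12759 + (-8453 - 1*16746)) = 3802/(-12759 + (-8453 - 16746)) = 3802/(-12759 - 25199) = 3802/(-37958) = 3802*(-1/37958) = -1901/18979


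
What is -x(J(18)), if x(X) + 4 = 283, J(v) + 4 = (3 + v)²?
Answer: -279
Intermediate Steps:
J(v) = -4 + (3 + v)²
x(X) = 279 (x(X) = -4 + 283 = 279)
-x(J(18)) = -1*279 = -279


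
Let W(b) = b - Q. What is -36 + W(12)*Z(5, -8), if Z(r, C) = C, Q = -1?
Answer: -140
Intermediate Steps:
W(b) = 1 + b (W(b) = b - 1*(-1) = b + 1 = 1 + b)
-36 + W(12)*Z(5, -8) = -36 + (1 + 12)*(-8) = -36 + 13*(-8) = -36 - 104 = -140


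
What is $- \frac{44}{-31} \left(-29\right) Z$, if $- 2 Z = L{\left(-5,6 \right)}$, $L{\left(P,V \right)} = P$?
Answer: $- \frac{3190}{31} \approx -102.9$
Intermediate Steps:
$Z = \frac{5}{2}$ ($Z = \left(- \frac{1}{2}\right) \left(-5\right) = \frac{5}{2} \approx 2.5$)
$- \frac{44}{-31} \left(-29\right) Z = - \frac{44}{-31} \left(-29\right) \frac{5}{2} = \left(-44\right) \left(- \frac{1}{31}\right) \left(-29\right) \frac{5}{2} = \frac{44}{31} \left(-29\right) \frac{5}{2} = \left(- \frac{1276}{31}\right) \frac{5}{2} = - \frac{3190}{31}$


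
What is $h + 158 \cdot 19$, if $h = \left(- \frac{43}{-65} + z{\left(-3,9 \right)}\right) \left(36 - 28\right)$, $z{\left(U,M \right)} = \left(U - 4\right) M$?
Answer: $\frac{162714}{65} \approx 2503.3$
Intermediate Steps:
$z{\left(U,M \right)} = M \left(-4 + U\right)$ ($z{\left(U,M \right)} = \left(-4 + U\right) M = M \left(-4 + U\right)$)
$h = - \frac{32416}{65}$ ($h = \left(- \frac{43}{-65} + 9 \left(-4 - 3\right)\right) \left(36 - 28\right) = \left(\left(-43\right) \left(- \frac{1}{65}\right) + 9 \left(-7\right)\right) 8 = \left(\frac{43}{65} - 63\right) 8 = \left(- \frac{4052}{65}\right) 8 = - \frac{32416}{65} \approx -498.71$)
$h + 158 \cdot 19 = - \frac{32416}{65} + 158 \cdot 19 = - \frac{32416}{65} + 3002 = \frac{162714}{65}$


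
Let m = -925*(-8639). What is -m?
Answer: -7991075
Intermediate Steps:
m = 7991075
-m = -1*7991075 = -7991075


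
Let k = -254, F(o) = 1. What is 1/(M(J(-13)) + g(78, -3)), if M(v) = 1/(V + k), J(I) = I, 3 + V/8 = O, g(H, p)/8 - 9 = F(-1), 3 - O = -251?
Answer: 1754/140321 ≈ 0.012500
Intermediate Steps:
O = 254 (O = 3 - 1*(-251) = 3 + 251 = 254)
g(H, p) = 80 (g(H, p) = 72 + 8*1 = 72 + 8 = 80)
V = 2008 (V = -24 + 8*254 = -24 + 2032 = 2008)
M(v) = 1/1754 (M(v) = 1/(2008 - 254) = 1/1754)
1/(M(J(-13)) + g(78, -3)) = 1/(1/1754 + 80) = 1/(140321/1754) = 1754/140321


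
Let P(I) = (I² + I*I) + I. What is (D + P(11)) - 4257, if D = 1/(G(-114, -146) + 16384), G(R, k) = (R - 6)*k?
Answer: -135751615/33904 ≈ -4004.0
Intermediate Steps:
G(R, k) = k*(-6 + R) (G(R, k) = (-6 + R)*k = k*(-6 + R))
P(I) = I + 2*I² (P(I) = (I² + I²) + I = 2*I² + I = I + 2*I²)
D = 1/33904 (D = 1/(-146*(-6 - 114) + 16384) = 1/(-146*(-120) + 16384) = 1/(17520 + 16384) = 1/33904 ≈ 2.9495e-5)
(D + P(11)) - 4257 = (1/33904 + 11*(1 + 2*11)) - 4257 = (1/33904 + 11*(1 + 22)) - 4257 = (1/33904 + 11*23) - 4257 = (1/33904 + 253) - 4257 = 8577713/33904 - 4257 = -135751615/33904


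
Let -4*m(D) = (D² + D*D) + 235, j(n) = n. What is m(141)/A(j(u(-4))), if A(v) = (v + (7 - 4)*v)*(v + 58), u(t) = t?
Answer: 39997/3456 ≈ 11.573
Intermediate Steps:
m(D) = -235/4 - D²/2 (m(D) = -((D² + D*D) + 235)/4 = -((D² + D²) + 235)/4 = -(2*D² + 235)/4 = -(235 + 2*D²)/4 = -235/4 - D²/2)
A(v) = 4*v*(58 + v) (A(v) = (v + 3*v)*(58 + v) = (4*v)*(58 + v) = 4*v*(58 + v))
m(141)/A(j(u(-4))) = (-235/4 - ½*141²)/((4*(-4)*(58 - 4))) = (-235/4 - ½*19881)/((4*(-4)*54)) = (-235/4 - 19881/2)/(-864) = -39997/4*(-1/864) = 39997/3456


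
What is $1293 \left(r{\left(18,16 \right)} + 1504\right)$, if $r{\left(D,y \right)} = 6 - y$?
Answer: $1931742$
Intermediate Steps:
$1293 \left(r{\left(18,16 \right)} + 1504\right) = 1293 \left(\left(6 - 16\right) + 1504\right) = 1293 \left(-10 + 1504\right) = 1293 \cdot 1494 = 1931742$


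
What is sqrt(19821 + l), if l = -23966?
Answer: I*sqrt(4145) ≈ 64.382*I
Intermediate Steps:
sqrt(19821 + l) = sqrt(19821 - 23966) = sqrt(-4145) = I*sqrt(4145)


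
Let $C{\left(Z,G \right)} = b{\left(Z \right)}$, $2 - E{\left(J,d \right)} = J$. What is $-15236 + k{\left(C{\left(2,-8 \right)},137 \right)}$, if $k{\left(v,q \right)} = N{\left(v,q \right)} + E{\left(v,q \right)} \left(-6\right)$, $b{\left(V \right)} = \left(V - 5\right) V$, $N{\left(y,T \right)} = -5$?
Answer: $-15289$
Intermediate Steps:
$E{\left(J,d \right)} = 2 - J$
$b{\left(V \right)} = V \left(-5 + V\right)$ ($b{\left(V \right)} = \left(-5 + V\right) V = V \left(-5 + V\right)$)
$C{\left(Z,G \right)} = Z \left(-5 + Z\right)$
$k{\left(v,q \right)} = -17 + 6 v$ ($k{\left(v,q \right)} = -5 + \left(2 - v\right) \left(-6\right) = -5 + \left(-12 + 6 v\right) = -17 + 6 v$)
$-15236 + k{\left(C{\left(2,-8 \right)},137 \right)} = -15236 + \left(-17 + 6 \cdot 2 \left(-5 + 2\right)\right) = -15236 + \left(-17 + 6 \cdot 2 \left(-3\right)\right) = -15236 + \left(-17 + 6 \left(-6\right)\right) = -15236 - 53 = -15289$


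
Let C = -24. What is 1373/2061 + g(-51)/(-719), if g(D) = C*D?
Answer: -1535477/1481859 ≈ -1.0362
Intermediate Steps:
g(D) = -24*D
1373/2061 + g(-51)/(-719) = 1373/2061 - 24*(-51)/(-719) = 1373*(1/2061) + 1224*(-1/719) = 1373/2061 - 1224/719 = -1535477/1481859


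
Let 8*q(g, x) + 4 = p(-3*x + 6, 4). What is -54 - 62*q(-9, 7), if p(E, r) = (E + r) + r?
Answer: 125/4 ≈ 31.250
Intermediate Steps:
p(E, r) = E + 2*r
q(g, x) = 5/4 - 3*x/8 (q(g, x) = -½ + ((-3*x + 6) + 2*4)/8 = -½ + ((6 - 3*x) + 8)/8 = -½ + (14 - 3*x)/8 = -½ + (7/4 - 3*x/8) = 5/4 - 3*x/8)
-54 - 62*q(-9, 7) = -54 - 62*(5/4 - 3/8*7) = -54 - 62*(5/4 - 21/8) = -54 - 62*(-11/8) = -54 + 341/4 = 125/4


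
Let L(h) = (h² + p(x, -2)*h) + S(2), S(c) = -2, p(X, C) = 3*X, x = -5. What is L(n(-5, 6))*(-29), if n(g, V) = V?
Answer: 1624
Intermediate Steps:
L(h) = -2 + h² - 15*h (L(h) = (h² + (3*(-5))*h) - 2 = (h² - 15*h) - 2 = -2 + h² - 15*h)
L(n(-5, 6))*(-29) = (-2 + 6² - 15*6)*(-29) = (-2 + 36 - 90)*(-29) = -56*(-29) = 1624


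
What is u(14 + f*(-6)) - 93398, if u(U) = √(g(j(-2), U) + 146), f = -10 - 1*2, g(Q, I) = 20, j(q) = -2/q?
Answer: -93398 + √166 ≈ -93385.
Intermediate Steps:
f = -12 (f = -10 - 2 = -12)
u(U) = √166 (u(U) = √(20 + 146) = √166)
u(14 + f*(-6)) - 93398 = √166 - 93398 = -93398 + √166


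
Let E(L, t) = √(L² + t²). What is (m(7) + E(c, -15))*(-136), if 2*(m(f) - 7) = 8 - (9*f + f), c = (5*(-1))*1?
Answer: 3264 - 680*√10 ≈ 1113.7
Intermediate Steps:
c = -5 (c = -5*1 = -5)
m(f) = 11 - 5*f (m(f) = 7 + (8 - (9*f + f))/2 = 7 + (8 - 10*f)/2 = 7 + (4 - 5*f) = 11 - 5*f)
(m(7) + E(c, -15))*(-136) = ((11 - 5*7) + √((-5)² + (-15)²))*(-136) = ((11 - 35) + √(25 + 225))*(-136) = (-24 + √250)*(-136) = (-24 + 5*√10)*(-136) = 3264 - 680*√10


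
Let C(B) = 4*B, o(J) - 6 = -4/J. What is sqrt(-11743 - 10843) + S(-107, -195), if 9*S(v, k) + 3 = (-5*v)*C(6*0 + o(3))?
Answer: 29951/27 + I*sqrt(22586) ≈ 1109.3 + 150.29*I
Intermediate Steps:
o(J) = 6 - 4/J
S(v, k) = -1/3 - 280*v/27 (S(v, k) = -1/3 + ((-5*v)*(4*(6*0 + (6 - 4/3))))/9 = -1/3 + ((-5*v)*(4*(0 + (6 - 4*1/3))))/9 = -1/3 + ((-5*v)*(4*(0 + (6 - 4/3))))/9 = -1/3 + ((-5*v)*(4*(0 + 14/3)))/9 = -1/3 + ((-5*v)*(4*(14/3)))/9 = -1/3 + (-5*v*(56/3))/9 = -1/3 + (-280*v/3)/9 = -1/3 - 280*v/27)
sqrt(-11743 - 10843) + S(-107, -195) = sqrt(-11743 - 10843) + (-1/3 - 280/27*(-107)) = sqrt(-22586) + (-1/3 + 29960/27) = I*sqrt(22586) + 29951/27 = 29951/27 + I*sqrt(22586)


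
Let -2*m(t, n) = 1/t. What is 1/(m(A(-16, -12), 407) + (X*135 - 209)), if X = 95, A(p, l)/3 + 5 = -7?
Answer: 72/908353 ≈ 7.9264e-5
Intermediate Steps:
A(p, l) = -36 (A(p, l) = -15 + 3*(-7) = -15 - 21 = -36)
m(t, n) = -1/(2*t)
1/(m(A(-16, -12), 407) + (X*135 - 209)) = 1/(-½/(-36) + (95*135 - 209)) = 1/(-½*(-1/36) + (12825 - 209)) = 1/(1/72 + 12616) = 1/(908353/72) = 72/908353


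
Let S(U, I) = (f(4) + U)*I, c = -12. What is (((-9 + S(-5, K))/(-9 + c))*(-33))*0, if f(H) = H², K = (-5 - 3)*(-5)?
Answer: 0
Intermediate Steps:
K = 40 (K = -8*(-5) = 40)
S(U, I) = I*(16 + U) (S(U, I) = (4² + U)*I = (16 + U)*I = I*(16 + U))
(((-9 + S(-5, K))/(-9 + c))*(-33))*0 = (((-9 + 40*(16 - 5))/(-9 - 12))*(-33))*0 = (((-9 + 40*11)/(-21))*(-33))*0 = (((-9 + 440)*(-1/21))*(-33))*0 = ((431*(-1/21))*(-33))*0 = -431/21*(-33)*0 = (4741/7)*0 = 0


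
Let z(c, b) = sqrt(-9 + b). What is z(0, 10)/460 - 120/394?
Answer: -27403/90620 ≈ -0.30239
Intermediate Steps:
z(0, 10)/460 - 120/394 = sqrt(-9 + 10)/460 - 120/394 = sqrt(1)*(1/460) - 120*1/394 = 1*(1/460) - 60/197 = 1/460 - 60/197 = -27403/90620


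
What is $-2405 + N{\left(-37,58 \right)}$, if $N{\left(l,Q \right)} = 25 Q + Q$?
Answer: $-897$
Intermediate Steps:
$N{\left(l,Q \right)} = 26 Q$
$-2405 + N{\left(-37,58 \right)} = -2405 + 26 \cdot 58 = -2405 + 1508 = -897$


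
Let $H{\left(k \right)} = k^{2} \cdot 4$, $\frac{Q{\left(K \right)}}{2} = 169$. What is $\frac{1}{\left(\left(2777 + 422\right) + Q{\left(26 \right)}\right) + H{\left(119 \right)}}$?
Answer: $\frac{1}{60181} \approx 1.6617 \cdot 10^{-5}$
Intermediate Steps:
$Q{\left(K \right)} = 338$ ($Q{\left(K \right)} = 2 \cdot 169 = 338$)
$H{\left(k \right)} = 4 k^{2}$
$\frac{1}{\left(\left(2777 + 422\right) + Q{\left(26 \right)}\right) + H{\left(119 \right)}} = \frac{1}{\left(\left(2777 + 422\right) + 338\right) + 4 \cdot 119^{2}} = \frac{1}{\left(3199 + 338\right) + 4 \cdot 14161} = \frac{1}{3537 + 56644} = \frac{1}{60181}$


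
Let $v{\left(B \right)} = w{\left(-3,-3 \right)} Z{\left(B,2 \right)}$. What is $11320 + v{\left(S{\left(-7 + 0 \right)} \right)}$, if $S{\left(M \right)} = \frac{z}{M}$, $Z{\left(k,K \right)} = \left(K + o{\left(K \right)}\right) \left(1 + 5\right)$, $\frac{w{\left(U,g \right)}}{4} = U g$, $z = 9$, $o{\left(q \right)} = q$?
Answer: $12184$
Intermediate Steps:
$w{\left(U,g \right)} = 4 U g$
$Z{\left(k,K \right)} = 12 K$ ($Z{\left(k,K \right)} = \left(K + K\right) \left(1 + 5\right) = 2 K 6 = 12 K$)
$S{\left(M \right)} = \frac{9}{M}$
$v{\left(B \right)} = 864$ ($v{\left(B \right)} = 4 \left(-3\right) \left(-3\right) 12 \cdot 2 = 36 \cdot 24 = 864$)
$11320 + v{\left(S{\left(-7 + 0 \right)} \right)} = 11320 + 864 = 12184$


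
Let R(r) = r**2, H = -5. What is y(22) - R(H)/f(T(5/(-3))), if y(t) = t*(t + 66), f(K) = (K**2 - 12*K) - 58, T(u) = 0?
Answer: 112313/58 ≈ 1936.4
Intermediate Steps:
f(K) = -58 + K**2 - 12*K
y(t) = t*(66 + t)
y(22) - R(H)/f(T(5/(-3))) = 22*(66 + 22) - (-5)**2/(-58 + 0**2 - 12*0) = 22*88 - 25/(-58 + 0 + 0) = 1936 - 25/(-58) = 1936 - 25*(-1)/58 = 1936 - 1*(-25/58) = 1936 + 25/58 = 112313/58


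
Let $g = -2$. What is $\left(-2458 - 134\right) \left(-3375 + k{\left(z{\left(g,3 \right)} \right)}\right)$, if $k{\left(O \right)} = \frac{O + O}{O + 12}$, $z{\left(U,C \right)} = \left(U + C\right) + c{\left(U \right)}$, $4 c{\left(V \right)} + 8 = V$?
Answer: $\frac{61241184}{7} \approx 8.7487 \cdot 10^{6}$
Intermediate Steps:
$c{\left(V \right)} = -2 + \frac{V}{4}$
$z{\left(U,C \right)} = -2 + C + \frac{5 U}{4}$ ($z{\left(U,C \right)} = \left(U + C\right) + \left(-2 + \frac{U}{4}\right) = \left(C + U\right) + \left(-2 + \frac{U}{4}\right) = -2 + C + \frac{5 U}{4}$)
$k{\left(O \right)} = \frac{2 O}{12 + O}$
$\left(-2458 - 134\right) \left(-3375 + k{\left(z{\left(g,3 \right)} \right)}\right) = \left(-2458 - 134\right) \left(-3375 + \frac{2 \left(-2 + 3 + \frac{5}{4} \left(-2\right)\right)}{12 + \left(-2 + 3 + \frac{5}{4} \left(-2\right)\right)}\right) = - 2592 \left(-3375 + \frac{2 \left(-2 + 3 - \frac{5}{2}\right)}{12 - \frac{3}{2}}\right) = - 2592 \left(-3375 + 2 \left(- \frac{3}{2}\right) \frac{1}{12 - \frac{3}{2}}\right) = - 2592 \left(-3375 + 2 \left(- \frac{3}{2}\right) \frac{1}{\frac{21}{2}}\right) = - 2592 \left(-3375 + 2 \left(- \frac{3}{2}\right) \frac{2}{21}\right) = - 2592 \left(-3375 - \frac{2}{7}\right) = \left(-2592\right) \left(- \frac{23627}{7}\right) = \frac{61241184}{7}$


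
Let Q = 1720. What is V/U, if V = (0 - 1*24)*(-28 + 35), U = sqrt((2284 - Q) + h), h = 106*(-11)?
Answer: 12*I*sqrt(602)/43 ≈ 6.8472*I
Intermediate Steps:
h = -1166
U = I*sqrt(602) (U = sqrt((2284 - 1*1720) - 1166) = sqrt((2284 - 1720) - 1166) = sqrt(564 - 1166) = sqrt(-602) = I*sqrt(602) ≈ 24.536*I)
V = -168 (V = (0 - 24)*7 = -24*7 = -168)
V/U = -168*(-I*sqrt(602)/602) = -(-12)*I*sqrt(602)/43 = 12*I*sqrt(602)/43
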